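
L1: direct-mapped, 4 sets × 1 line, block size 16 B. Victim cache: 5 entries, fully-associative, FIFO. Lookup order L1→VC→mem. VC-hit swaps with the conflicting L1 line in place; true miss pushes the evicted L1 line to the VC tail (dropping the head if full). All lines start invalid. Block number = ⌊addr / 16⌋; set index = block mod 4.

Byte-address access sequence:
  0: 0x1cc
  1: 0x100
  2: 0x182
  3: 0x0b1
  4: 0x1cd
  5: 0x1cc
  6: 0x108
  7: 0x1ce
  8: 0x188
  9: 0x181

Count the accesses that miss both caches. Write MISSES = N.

MISSES = 4

#0 0x1cc→b28/s0 MISS; vc=[]
#1 0x100→b16/s0 MISS; vc=[28]
#2 0x182→b24/s0 MISS; vc=[28,16]
#3 0xb1→b11/s3 MISS; vc=[28,16]
#4 0x1cd→b28/s0 VC-HIT; vc=[24,16]
#5 0x1cc→b28/s0 L1-HIT; vc=[24,16]
#6 0x108→b16/s0 VC-HIT; vc=[24,28]
#7 0x1ce→b28/s0 VC-HIT; vc=[24,16]
#8 0x188→b24/s0 VC-HIT; vc=[28,16]
#9 0x181→b24/s0 L1-HIT; vc=[28,16]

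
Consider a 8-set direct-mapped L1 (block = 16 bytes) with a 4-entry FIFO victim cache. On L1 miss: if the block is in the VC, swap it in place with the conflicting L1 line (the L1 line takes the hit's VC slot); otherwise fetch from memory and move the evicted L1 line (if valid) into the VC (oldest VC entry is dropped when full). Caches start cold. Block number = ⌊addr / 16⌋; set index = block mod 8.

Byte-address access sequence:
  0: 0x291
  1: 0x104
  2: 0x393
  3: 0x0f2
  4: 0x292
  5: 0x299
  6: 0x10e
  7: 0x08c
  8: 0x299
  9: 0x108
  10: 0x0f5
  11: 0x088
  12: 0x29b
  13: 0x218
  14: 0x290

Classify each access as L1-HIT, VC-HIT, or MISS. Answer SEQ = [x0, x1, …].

0: 0x291 (blk 41, set 1) → MISS  vc=[]
1: 0x104 (blk 16, set 0) → MISS  vc=[]
2: 0x393 (blk 57, set 1) → MISS  vc=[41]
3: 0xf2 (blk 15, set 7) → MISS  vc=[41]
4: 0x292 (blk 41, set 1) → VC-HIT  vc=[57]
5: 0x299 (blk 41, set 1) → L1-HIT  vc=[57]
6: 0x10e (blk 16, set 0) → L1-HIT  vc=[57]
7: 0x8c (blk 8, set 0) → MISS  vc=[57, 16]
8: 0x299 (blk 41, set 1) → L1-HIT  vc=[57, 16]
9: 0x108 (blk 16, set 0) → VC-HIT  vc=[57, 8]
10: 0xf5 (blk 15, set 7) → L1-HIT  vc=[57, 8]
11: 0x88 (blk 8, set 0) → VC-HIT  vc=[57, 16]
12: 0x29b (blk 41, set 1) → L1-HIT  vc=[57, 16]
13: 0x218 (blk 33, set 1) → MISS  vc=[57, 16, 41]
14: 0x290 (blk 41, set 1) → VC-HIT  vc=[57, 16, 33]

SEQ = [MISS, MISS, MISS, MISS, VC-HIT, L1-HIT, L1-HIT, MISS, L1-HIT, VC-HIT, L1-HIT, VC-HIT, L1-HIT, MISS, VC-HIT]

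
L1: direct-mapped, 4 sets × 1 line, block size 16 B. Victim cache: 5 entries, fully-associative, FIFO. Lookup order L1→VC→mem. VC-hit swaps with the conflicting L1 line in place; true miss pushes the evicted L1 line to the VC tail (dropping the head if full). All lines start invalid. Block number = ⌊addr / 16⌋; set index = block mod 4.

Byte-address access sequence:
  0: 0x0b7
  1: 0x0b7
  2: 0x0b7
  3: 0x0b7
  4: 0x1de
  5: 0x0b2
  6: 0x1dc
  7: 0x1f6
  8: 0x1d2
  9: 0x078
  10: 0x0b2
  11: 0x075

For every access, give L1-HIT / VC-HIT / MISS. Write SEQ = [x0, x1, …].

0: 0xb7 (blk 11, set 3) → MISS  vc=[]
1: 0xb7 (blk 11, set 3) → L1-HIT  vc=[]
2: 0xb7 (blk 11, set 3) → L1-HIT  vc=[]
3: 0xb7 (blk 11, set 3) → L1-HIT  vc=[]
4: 0x1de (blk 29, set 1) → MISS  vc=[]
5: 0xb2 (blk 11, set 3) → L1-HIT  vc=[]
6: 0x1dc (blk 29, set 1) → L1-HIT  vc=[]
7: 0x1f6 (blk 31, set 3) → MISS  vc=[11]
8: 0x1d2 (blk 29, set 1) → L1-HIT  vc=[11]
9: 0x78 (blk 7, set 3) → MISS  vc=[11, 31]
10: 0xb2 (blk 11, set 3) → VC-HIT  vc=[7, 31]
11: 0x75 (blk 7, set 3) → VC-HIT  vc=[11, 31]

SEQ = [MISS, L1-HIT, L1-HIT, L1-HIT, MISS, L1-HIT, L1-HIT, MISS, L1-HIT, MISS, VC-HIT, VC-HIT]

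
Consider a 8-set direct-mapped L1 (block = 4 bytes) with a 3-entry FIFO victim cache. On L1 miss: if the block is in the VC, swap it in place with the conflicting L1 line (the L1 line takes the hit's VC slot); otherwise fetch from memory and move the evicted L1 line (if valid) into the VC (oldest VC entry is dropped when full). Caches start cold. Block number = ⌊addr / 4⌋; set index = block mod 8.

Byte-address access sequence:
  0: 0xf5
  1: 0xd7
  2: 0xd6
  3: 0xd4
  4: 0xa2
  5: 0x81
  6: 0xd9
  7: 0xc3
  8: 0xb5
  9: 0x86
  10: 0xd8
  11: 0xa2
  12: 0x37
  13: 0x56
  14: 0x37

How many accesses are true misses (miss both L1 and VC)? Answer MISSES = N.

MISSES = 10

  [0] addr=0xf5 blk=61 s=5: MISS | VC []
  [1] addr=0xd7 blk=53 s=5: MISS | VC [61]
  [2] addr=0xd6 blk=53 s=5: L1-HIT | VC [61]
  [3] addr=0xd4 blk=53 s=5: L1-HIT | VC [61]
  [4] addr=0xa2 blk=40 s=0: MISS | VC [61]
  [5] addr=0x81 blk=32 s=0: MISS | VC [61, 40]
  [6] addr=0xd9 blk=54 s=6: MISS | VC [61, 40]
  [7] addr=0xc3 blk=48 s=0: MISS | VC [61, 40, 32]
  [8] addr=0xb5 blk=45 s=5: MISS | VC [40, 32, 53]
  [9] addr=0x86 blk=33 s=1: MISS | VC [40, 32, 53]
  [10] addr=0xd8 blk=54 s=6: L1-HIT | VC [40, 32, 53]
  [11] addr=0xa2 blk=40 s=0: VC-HIT | VC [48, 32, 53]
  [12] addr=0x37 blk=13 s=5: MISS | VC [32, 53, 45]
  [13] addr=0x56 blk=21 s=5: MISS | VC [53, 45, 13]
  [14] addr=0x37 blk=13 s=5: VC-HIT | VC [53, 45, 21]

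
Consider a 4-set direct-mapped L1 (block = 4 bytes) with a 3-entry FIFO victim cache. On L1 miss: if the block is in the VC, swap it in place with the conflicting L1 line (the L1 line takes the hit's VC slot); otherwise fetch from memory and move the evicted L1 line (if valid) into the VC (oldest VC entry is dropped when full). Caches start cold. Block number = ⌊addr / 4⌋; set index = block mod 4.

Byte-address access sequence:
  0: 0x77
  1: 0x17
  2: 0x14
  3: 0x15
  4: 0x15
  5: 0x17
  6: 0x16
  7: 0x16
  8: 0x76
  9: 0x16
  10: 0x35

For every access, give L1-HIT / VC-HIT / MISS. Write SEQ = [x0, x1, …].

#0 0x77→b29/s1 MISS; vc=[]
#1 0x17→b5/s1 MISS; vc=[29]
#2 0x14→b5/s1 L1-HIT; vc=[29]
#3 0x15→b5/s1 L1-HIT; vc=[29]
#4 0x15→b5/s1 L1-HIT; vc=[29]
#5 0x17→b5/s1 L1-HIT; vc=[29]
#6 0x16→b5/s1 L1-HIT; vc=[29]
#7 0x16→b5/s1 L1-HIT; vc=[29]
#8 0x76→b29/s1 VC-HIT; vc=[5]
#9 0x16→b5/s1 VC-HIT; vc=[29]
#10 0x35→b13/s1 MISS; vc=[29,5]

SEQ = [MISS, MISS, L1-HIT, L1-HIT, L1-HIT, L1-HIT, L1-HIT, L1-HIT, VC-HIT, VC-HIT, MISS]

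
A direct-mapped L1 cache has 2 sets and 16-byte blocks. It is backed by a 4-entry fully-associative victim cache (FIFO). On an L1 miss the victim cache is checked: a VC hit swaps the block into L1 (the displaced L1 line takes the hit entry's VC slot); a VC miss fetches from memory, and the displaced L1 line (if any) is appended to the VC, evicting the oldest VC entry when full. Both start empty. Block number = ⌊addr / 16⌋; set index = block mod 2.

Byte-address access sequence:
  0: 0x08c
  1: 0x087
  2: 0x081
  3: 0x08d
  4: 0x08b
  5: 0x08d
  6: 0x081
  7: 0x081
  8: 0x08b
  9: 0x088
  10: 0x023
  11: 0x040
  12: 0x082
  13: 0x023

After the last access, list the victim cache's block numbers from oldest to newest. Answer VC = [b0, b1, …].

VC = [4, 8]

0: 0x8c (blk 8, set 0) → MISS  vc=[]
1: 0x87 (blk 8, set 0) → L1-HIT  vc=[]
2: 0x81 (blk 8, set 0) → L1-HIT  vc=[]
3: 0x8d (blk 8, set 0) → L1-HIT  vc=[]
4: 0x8b (blk 8, set 0) → L1-HIT  vc=[]
5: 0x8d (blk 8, set 0) → L1-HIT  vc=[]
6: 0x81 (blk 8, set 0) → L1-HIT  vc=[]
7: 0x81 (blk 8, set 0) → L1-HIT  vc=[]
8: 0x8b (blk 8, set 0) → L1-HIT  vc=[]
9: 0x88 (blk 8, set 0) → L1-HIT  vc=[]
10: 0x23 (blk 2, set 0) → MISS  vc=[8]
11: 0x40 (blk 4, set 0) → MISS  vc=[8, 2]
12: 0x82 (blk 8, set 0) → VC-HIT  vc=[4, 2]
13: 0x23 (blk 2, set 0) → VC-HIT  vc=[4, 8]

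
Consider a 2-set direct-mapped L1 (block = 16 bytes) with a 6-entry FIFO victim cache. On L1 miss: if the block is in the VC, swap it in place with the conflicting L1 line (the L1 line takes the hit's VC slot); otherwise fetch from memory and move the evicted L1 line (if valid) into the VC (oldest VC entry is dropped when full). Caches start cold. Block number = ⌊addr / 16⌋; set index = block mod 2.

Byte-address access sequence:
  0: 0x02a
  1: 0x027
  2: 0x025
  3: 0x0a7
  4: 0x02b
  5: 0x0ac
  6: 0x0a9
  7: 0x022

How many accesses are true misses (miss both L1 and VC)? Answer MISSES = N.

#0 0x2a→b2/s0 MISS; vc=[]
#1 0x27→b2/s0 L1-HIT; vc=[]
#2 0x25→b2/s0 L1-HIT; vc=[]
#3 0xa7→b10/s0 MISS; vc=[2]
#4 0x2b→b2/s0 VC-HIT; vc=[10]
#5 0xac→b10/s0 VC-HIT; vc=[2]
#6 0xa9→b10/s0 L1-HIT; vc=[2]
#7 0x22→b2/s0 VC-HIT; vc=[10]

MISSES = 2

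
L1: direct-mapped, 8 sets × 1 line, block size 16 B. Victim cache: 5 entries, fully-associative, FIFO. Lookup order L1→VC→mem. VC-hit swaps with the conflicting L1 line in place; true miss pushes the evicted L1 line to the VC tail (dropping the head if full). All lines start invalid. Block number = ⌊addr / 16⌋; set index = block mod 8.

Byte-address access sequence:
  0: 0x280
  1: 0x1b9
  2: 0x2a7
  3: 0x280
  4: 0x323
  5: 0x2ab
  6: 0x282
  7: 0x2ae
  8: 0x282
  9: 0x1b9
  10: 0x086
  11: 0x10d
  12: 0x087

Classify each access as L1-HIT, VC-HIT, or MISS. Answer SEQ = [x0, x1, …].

  [0] addr=0x280 blk=40 s=0: MISS | VC []
  [1] addr=0x1b9 blk=27 s=3: MISS | VC []
  [2] addr=0x2a7 blk=42 s=2: MISS | VC []
  [3] addr=0x280 blk=40 s=0: L1-HIT | VC []
  [4] addr=0x323 blk=50 s=2: MISS | VC [42]
  [5] addr=0x2ab blk=42 s=2: VC-HIT | VC [50]
  [6] addr=0x282 blk=40 s=0: L1-HIT | VC [50]
  [7] addr=0x2ae blk=42 s=2: L1-HIT | VC [50]
  [8] addr=0x282 blk=40 s=0: L1-HIT | VC [50]
  [9] addr=0x1b9 blk=27 s=3: L1-HIT | VC [50]
  [10] addr=0x86 blk=8 s=0: MISS | VC [50, 40]
  [11] addr=0x10d blk=16 s=0: MISS | VC [50, 40, 8]
  [12] addr=0x87 blk=8 s=0: VC-HIT | VC [50, 40, 16]

SEQ = [MISS, MISS, MISS, L1-HIT, MISS, VC-HIT, L1-HIT, L1-HIT, L1-HIT, L1-HIT, MISS, MISS, VC-HIT]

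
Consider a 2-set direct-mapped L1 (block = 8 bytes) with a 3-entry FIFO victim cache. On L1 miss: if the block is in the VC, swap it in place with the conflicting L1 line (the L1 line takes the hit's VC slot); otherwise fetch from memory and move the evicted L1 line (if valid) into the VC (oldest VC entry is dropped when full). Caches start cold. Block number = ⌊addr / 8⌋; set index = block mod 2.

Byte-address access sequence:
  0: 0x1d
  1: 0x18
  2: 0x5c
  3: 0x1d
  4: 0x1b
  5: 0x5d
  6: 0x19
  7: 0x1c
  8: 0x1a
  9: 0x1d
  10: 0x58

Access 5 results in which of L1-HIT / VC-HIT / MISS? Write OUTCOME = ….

0: 0x1d (blk 3, set 1) → MISS  vc=[]
1: 0x18 (blk 3, set 1) → L1-HIT  vc=[]
2: 0x5c (blk 11, set 1) → MISS  vc=[3]
3: 0x1d (blk 3, set 1) → VC-HIT  vc=[11]
4: 0x1b (blk 3, set 1) → L1-HIT  vc=[11]
5: 0x5d (blk 11, set 1) → VC-HIT  vc=[3]
6: 0x19 (blk 3, set 1) → VC-HIT  vc=[11]
7: 0x1c (blk 3, set 1) → L1-HIT  vc=[11]
8: 0x1a (blk 3, set 1) → L1-HIT  vc=[11]
9: 0x1d (blk 3, set 1) → L1-HIT  vc=[11]
10: 0x58 (blk 11, set 1) → VC-HIT  vc=[3]

OUTCOME = VC-HIT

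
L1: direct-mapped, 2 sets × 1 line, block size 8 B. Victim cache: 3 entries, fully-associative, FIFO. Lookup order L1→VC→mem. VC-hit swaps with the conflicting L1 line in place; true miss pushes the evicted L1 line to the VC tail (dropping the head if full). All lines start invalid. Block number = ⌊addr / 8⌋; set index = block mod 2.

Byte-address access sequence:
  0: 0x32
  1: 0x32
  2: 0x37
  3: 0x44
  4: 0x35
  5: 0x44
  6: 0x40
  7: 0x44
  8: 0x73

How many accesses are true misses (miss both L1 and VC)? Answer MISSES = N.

#0 0x32→b6/s0 MISS; vc=[]
#1 0x32→b6/s0 L1-HIT; vc=[]
#2 0x37→b6/s0 L1-HIT; vc=[]
#3 0x44→b8/s0 MISS; vc=[6]
#4 0x35→b6/s0 VC-HIT; vc=[8]
#5 0x44→b8/s0 VC-HIT; vc=[6]
#6 0x40→b8/s0 L1-HIT; vc=[6]
#7 0x44→b8/s0 L1-HIT; vc=[6]
#8 0x73→b14/s0 MISS; vc=[6,8]

MISSES = 3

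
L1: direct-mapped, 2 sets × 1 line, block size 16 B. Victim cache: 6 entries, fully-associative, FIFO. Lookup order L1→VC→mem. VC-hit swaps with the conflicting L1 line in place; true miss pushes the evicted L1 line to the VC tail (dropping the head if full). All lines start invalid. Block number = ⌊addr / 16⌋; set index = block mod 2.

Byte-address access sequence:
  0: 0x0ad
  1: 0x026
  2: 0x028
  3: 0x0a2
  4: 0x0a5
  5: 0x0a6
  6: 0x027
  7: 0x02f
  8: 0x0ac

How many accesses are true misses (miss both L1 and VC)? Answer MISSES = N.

  [0] addr=0xad blk=10 s=0: MISS | VC []
  [1] addr=0x26 blk=2 s=0: MISS | VC [10]
  [2] addr=0x28 blk=2 s=0: L1-HIT | VC [10]
  [3] addr=0xa2 blk=10 s=0: VC-HIT | VC [2]
  [4] addr=0xa5 blk=10 s=0: L1-HIT | VC [2]
  [5] addr=0xa6 blk=10 s=0: L1-HIT | VC [2]
  [6] addr=0x27 blk=2 s=0: VC-HIT | VC [10]
  [7] addr=0x2f blk=2 s=0: L1-HIT | VC [10]
  [8] addr=0xac blk=10 s=0: VC-HIT | VC [2]

MISSES = 2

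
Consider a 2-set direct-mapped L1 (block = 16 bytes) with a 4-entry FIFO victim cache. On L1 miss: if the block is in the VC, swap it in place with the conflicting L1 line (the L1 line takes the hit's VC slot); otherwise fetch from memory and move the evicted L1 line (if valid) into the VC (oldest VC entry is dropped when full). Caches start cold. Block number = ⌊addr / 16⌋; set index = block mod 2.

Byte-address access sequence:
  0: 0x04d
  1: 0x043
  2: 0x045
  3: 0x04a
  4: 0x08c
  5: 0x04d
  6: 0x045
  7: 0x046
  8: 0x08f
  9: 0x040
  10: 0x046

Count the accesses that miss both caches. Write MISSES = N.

0: 0x4d (blk 4, set 0) → MISS  vc=[]
1: 0x43 (blk 4, set 0) → L1-HIT  vc=[]
2: 0x45 (blk 4, set 0) → L1-HIT  vc=[]
3: 0x4a (blk 4, set 0) → L1-HIT  vc=[]
4: 0x8c (blk 8, set 0) → MISS  vc=[4]
5: 0x4d (blk 4, set 0) → VC-HIT  vc=[8]
6: 0x45 (blk 4, set 0) → L1-HIT  vc=[8]
7: 0x46 (blk 4, set 0) → L1-HIT  vc=[8]
8: 0x8f (blk 8, set 0) → VC-HIT  vc=[4]
9: 0x40 (blk 4, set 0) → VC-HIT  vc=[8]
10: 0x46 (blk 4, set 0) → L1-HIT  vc=[8]

MISSES = 2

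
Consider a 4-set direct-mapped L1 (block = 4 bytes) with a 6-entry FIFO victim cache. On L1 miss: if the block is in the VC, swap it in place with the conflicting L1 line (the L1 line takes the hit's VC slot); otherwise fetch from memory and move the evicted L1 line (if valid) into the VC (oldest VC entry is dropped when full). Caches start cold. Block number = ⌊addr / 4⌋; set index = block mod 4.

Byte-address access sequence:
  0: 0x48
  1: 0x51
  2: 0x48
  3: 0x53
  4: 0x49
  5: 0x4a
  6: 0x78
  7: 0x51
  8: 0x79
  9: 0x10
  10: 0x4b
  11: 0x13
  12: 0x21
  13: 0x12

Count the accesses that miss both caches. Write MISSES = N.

MISSES = 5

  [0] addr=0x48 blk=18 s=2: MISS | VC []
  [1] addr=0x51 blk=20 s=0: MISS | VC []
  [2] addr=0x48 blk=18 s=2: L1-HIT | VC []
  [3] addr=0x53 blk=20 s=0: L1-HIT | VC []
  [4] addr=0x49 blk=18 s=2: L1-HIT | VC []
  [5] addr=0x4a blk=18 s=2: L1-HIT | VC []
  [6] addr=0x78 blk=30 s=2: MISS | VC [18]
  [7] addr=0x51 blk=20 s=0: L1-HIT | VC [18]
  [8] addr=0x79 blk=30 s=2: L1-HIT | VC [18]
  [9] addr=0x10 blk=4 s=0: MISS | VC [18, 20]
  [10] addr=0x4b blk=18 s=2: VC-HIT | VC [30, 20]
  [11] addr=0x13 blk=4 s=0: L1-HIT | VC [30, 20]
  [12] addr=0x21 blk=8 s=0: MISS | VC [30, 20, 4]
  [13] addr=0x12 blk=4 s=0: VC-HIT | VC [30, 20, 8]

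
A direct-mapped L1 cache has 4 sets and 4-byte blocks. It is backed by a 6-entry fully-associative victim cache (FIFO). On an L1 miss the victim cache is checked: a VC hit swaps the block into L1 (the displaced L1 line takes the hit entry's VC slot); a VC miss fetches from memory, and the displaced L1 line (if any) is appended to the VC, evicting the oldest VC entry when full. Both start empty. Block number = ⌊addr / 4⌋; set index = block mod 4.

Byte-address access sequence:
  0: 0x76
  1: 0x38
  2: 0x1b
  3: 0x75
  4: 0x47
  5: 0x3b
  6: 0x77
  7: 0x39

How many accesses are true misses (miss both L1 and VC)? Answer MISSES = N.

  [0] addr=0x76 blk=29 s=1: MISS | VC []
  [1] addr=0x38 blk=14 s=2: MISS | VC []
  [2] addr=0x1b blk=6 s=2: MISS | VC [14]
  [3] addr=0x75 blk=29 s=1: L1-HIT | VC [14]
  [4] addr=0x47 blk=17 s=1: MISS | VC [14, 29]
  [5] addr=0x3b blk=14 s=2: VC-HIT | VC [6, 29]
  [6] addr=0x77 blk=29 s=1: VC-HIT | VC [6, 17]
  [7] addr=0x39 blk=14 s=2: L1-HIT | VC [6, 17]

MISSES = 4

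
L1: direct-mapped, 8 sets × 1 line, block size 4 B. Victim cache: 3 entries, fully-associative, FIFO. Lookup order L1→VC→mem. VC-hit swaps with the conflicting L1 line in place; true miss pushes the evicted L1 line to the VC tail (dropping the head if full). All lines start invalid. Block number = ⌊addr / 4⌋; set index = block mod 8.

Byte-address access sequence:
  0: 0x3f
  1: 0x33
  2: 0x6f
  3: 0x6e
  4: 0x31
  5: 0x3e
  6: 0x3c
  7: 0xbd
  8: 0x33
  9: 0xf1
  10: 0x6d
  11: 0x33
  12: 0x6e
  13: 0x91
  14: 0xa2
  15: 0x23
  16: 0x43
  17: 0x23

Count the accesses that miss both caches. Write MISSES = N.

  [0] addr=0x3f blk=15 s=7: MISS | VC []
  [1] addr=0x33 blk=12 s=4: MISS | VC []
  [2] addr=0x6f blk=27 s=3: MISS | VC []
  [3] addr=0x6e blk=27 s=3: L1-HIT | VC []
  [4] addr=0x31 blk=12 s=4: L1-HIT | VC []
  [5] addr=0x3e blk=15 s=7: L1-HIT | VC []
  [6] addr=0x3c blk=15 s=7: L1-HIT | VC []
  [7] addr=0xbd blk=47 s=7: MISS | VC [15]
  [8] addr=0x33 blk=12 s=4: L1-HIT | VC [15]
  [9] addr=0xf1 blk=60 s=4: MISS | VC [15, 12]
  [10] addr=0x6d blk=27 s=3: L1-HIT | VC [15, 12]
  [11] addr=0x33 blk=12 s=4: VC-HIT | VC [15, 60]
  [12] addr=0x6e blk=27 s=3: L1-HIT | VC [15, 60]
  [13] addr=0x91 blk=36 s=4: MISS | VC [15, 60, 12]
  [14] addr=0xa2 blk=40 s=0: MISS | VC [15, 60, 12]
  [15] addr=0x23 blk=8 s=0: MISS | VC [60, 12, 40]
  [16] addr=0x43 blk=16 s=0: MISS | VC [12, 40, 8]
  [17] addr=0x23 blk=8 s=0: VC-HIT | VC [12, 40, 16]

MISSES = 9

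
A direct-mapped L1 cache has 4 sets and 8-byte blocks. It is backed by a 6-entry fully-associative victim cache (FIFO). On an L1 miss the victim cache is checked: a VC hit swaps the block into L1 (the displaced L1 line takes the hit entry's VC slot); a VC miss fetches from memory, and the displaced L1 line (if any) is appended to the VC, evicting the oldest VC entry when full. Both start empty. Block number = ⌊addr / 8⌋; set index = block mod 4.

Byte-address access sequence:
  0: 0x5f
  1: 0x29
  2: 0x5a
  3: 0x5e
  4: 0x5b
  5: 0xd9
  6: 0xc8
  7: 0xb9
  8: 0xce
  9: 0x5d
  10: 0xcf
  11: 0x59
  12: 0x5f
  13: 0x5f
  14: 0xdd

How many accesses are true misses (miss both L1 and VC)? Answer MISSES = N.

#0 0x5f→b11/s3 MISS; vc=[]
#1 0x29→b5/s1 MISS; vc=[]
#2 0x5a→b11/s3 L1-HIT; vc=[]
#3 0x5e→b11/s3 L1-HIT; vc=[]
#4 0x5b→b11/s3 L1-HIT; vc=[]
#5 0xd9→b27/s3 MISS; vc=[11]
#6 0xc8→b25/s1 MISS; vc=[11,5]
#7 0xb9→b23/s3 MISS; vc=[11,5,27]
#8 0xce→b25/s1 L1-HIT; vc=[11,5,27]
#9 0x5d→b11/s3 VC-HIT; vc=[23,5,27]
#10 0xcf→b25/s1 L1-HIT; vc=[23,5,27]
#11 0x59→b11/s3 L1-HIT; vc=[23,5,27]
#12 0x5f→b11/s3 L1-HIT; vc=[23,5,27]
#13 0x5f→b11/s3 L1-HIT; vc=[23,5,27]
#14 0xdd→b27/s3 VC-HIT; vc=[23,5,11]

MISSES = 5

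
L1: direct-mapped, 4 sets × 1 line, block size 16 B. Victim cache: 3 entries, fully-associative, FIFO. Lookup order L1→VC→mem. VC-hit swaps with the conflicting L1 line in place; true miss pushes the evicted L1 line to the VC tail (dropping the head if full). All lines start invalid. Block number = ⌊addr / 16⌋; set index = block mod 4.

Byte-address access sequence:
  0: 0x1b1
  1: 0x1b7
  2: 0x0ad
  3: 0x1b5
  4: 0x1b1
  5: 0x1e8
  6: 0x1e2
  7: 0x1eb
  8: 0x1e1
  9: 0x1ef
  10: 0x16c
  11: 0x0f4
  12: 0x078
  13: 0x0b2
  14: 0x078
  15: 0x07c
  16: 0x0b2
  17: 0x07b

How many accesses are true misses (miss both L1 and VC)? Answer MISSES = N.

  [0] addr=0x1b1 blk=27 s=3: MISS | VC []
  [1] addr=0x1b7 blk=27 s=3: L1-HIT | VC []
  [2] addr=0xad blk=10 s=2: MISS | VC []
  [3] addr=0x1b5 blk=27 s=3: L1-HIT | VC []
  [4] addr=0x1b1 blk=27 s=3: L1-HIT | VC []
  [5] addr=0x1e8 blk=30 s=2: MISS | VC [10]
  [6] addr=0x1e2 blk=30 s=2: L1-HIT | VC [10]
  [7] addr=0x1eb blk=30 s=2: L1-HIT | VC [10]
  [8] addr=0x1e1 blk=30 s=2: L1-HIT | VC [10]
  [9] addr=0x1ef blk=30 s=2: L1-HIT | VC [10]
  [10] addr=0x16c blk=22 s=2: MISS | VC [10, 30]
  [11] addr=0xf4 blk=15 s=3: MISS | VC [10, 30, 27]
  [12] addr=0x78 blk=7 s=3: MISS | VC [30, 27, 15]
  [13] addr=0xb2 blk=11 s=3: MISS | VC [27, 15, 7]
  [14] addr=0x78 blk=7 s=3: VC-HIT | VC [27, 15, 11]
  [15] addr=0x7c blk=7 s=3: L1-HIT | VC [27, 15, 11]
  [16] addr=0xb2 blk=11 s=3: VC-HIT | VC [27, 15, 7]
  [17] addr=0x7b blk=7 s=3: VC-HIT | VC [27, 15, 11]

MISSES = 7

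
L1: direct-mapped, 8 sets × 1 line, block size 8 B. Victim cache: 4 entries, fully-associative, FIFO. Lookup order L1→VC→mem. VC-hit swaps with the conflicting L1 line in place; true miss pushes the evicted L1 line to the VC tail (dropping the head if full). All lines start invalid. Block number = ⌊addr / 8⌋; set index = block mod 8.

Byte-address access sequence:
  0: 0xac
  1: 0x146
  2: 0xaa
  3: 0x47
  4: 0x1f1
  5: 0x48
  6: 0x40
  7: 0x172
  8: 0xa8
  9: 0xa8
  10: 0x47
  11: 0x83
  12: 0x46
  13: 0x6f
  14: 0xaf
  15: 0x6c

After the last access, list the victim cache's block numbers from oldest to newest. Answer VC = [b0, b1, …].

VC = [40, 62, 16, 21]

0: 0xac (blk 21, set 5) → MISS  vc=[]
1: 0x146 (blk 40, set 0) → MISS  vc=[]
2: 0xaa (blk 21, set 5) → L1-HIT  vc=[]
3: 0x47 (blk 8, set 0) → MISS  vc=[40]
4: 0x1f1 (blk 62, set 6) → MISS  vc=[40]
5: 0x48 (blk 9, set 1) → MISS  vc=[40]
6: 0x40 (blk 8, set 0) → L1-HIT  vc=[40]
7: 0x172 (blk 46, set 6) → MISS  vc=[40, 62]
8: 0xa8 (blk 21, set 5) → L1-HIT  vc=[40, 62]
9: 0xa8 (blk 21, set 5) → L1-HIT  vc=[40, 62]
10: 0x47 (blk 8, set 0) → L1-HIT  vc=[40, 62]
11: 0x83 (blk 16, set 0) → MISS  vc=[40, 62, 8]
12: 0x46 (blk 8, set 0) → VC-HIT  vc=[40, 62, 16]
13: 0x6f (blk 13, set 5) → MISS  vc=[40, 62, 16, 21]
14: 0xaf (blk 21, set 5) → VC-HIT  vc=[40, 62, 16, 13]
15: 0x6c (blk 13, set 5) → VC-HIT  vc=[40, 62, 16, 21]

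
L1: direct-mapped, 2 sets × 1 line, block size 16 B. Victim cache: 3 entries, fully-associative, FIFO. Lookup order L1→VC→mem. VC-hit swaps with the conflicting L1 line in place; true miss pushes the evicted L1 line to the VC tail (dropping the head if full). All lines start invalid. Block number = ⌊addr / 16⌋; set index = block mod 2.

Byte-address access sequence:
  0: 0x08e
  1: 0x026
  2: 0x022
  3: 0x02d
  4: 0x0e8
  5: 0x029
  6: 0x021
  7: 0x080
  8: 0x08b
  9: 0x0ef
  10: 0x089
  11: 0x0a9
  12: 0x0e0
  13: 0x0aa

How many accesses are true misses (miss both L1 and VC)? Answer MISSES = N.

MISSES = 4

#0 0x8e→b8/s0 MISS; vc=[]
#1 0x26→b2/s0 MISS; vc=[8]
#2 0x22→b2/s0 L1-HIT; vc=[8]
#3 0x2d→b2/s0 L1-HIT; vc=[8]
#4 0xe8→b14/s0 MISS; vc=[8,2]
#5 0x29→b2/s0 VC-HIT; vc=[8,14]
#6 0x21→b2/s0 L1-HIT; vc=[8,14]
#7 0x80→b8/s0 VC-HIT; vc=[2,14]
#8 0x8b→b8/s0 L1-HIT; vc=[2,14]
#9 0xef→b14/s0 VC-HIT; vc=[2,8]
#10 0x89→b8/s0 VC-HIT; vc=[2,14]
#11 0xa9→b10/s0 MISS; vc=[2,14,8]
#12 0xe0→b14/s0 VC-HIT; vc=[2,10,8]
#13 0xaa→b10/s0 VC-HIT; vc=[2,14,8]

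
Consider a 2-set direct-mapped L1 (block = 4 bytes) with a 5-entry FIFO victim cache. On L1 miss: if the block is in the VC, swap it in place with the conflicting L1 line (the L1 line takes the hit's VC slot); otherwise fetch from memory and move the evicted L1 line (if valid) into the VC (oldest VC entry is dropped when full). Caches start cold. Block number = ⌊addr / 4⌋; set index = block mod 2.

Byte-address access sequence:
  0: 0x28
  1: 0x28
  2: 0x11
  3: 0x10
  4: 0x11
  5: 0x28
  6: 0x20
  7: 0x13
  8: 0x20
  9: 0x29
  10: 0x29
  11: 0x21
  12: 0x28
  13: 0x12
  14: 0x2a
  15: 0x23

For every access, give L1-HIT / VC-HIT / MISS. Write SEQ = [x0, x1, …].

SEQ = [MISS, L1-HIT, MISS, L1-HIT, L1-HIT, VC-HIT, MISS, VC-HIT, VC-HIT, VC-HIT, L1-HIT, VC-HIT, VC-HIT, VC-HIT, VC-HIT, VC-HIT]

#0 0x28→b10/s0 MISS; vc=[]
#1 0x28→b10/s0 L1-HIT; vc=[]
#2 0x11→b4/s0 MISS; vc=[10]
#3 0x10→b4/s0 L1-HIT; vc=[10]
#4 0x11→b4/s0 L1-HIT; vc=[10]
#5 0x28→b10/s0 VC-HIT; vc=[4]
#6 0x20→b8/s0 MISS; vc=[4,10]
#7 0x13→b4/s0 VC-HIT; vc=[8,10]
#8 0x20→b8/s0 VC-HIT; vc=[4,10]
#9 0x29→b10/s0 VC-HIT; vc=[4,8]
#10 0x29→b10/s0 L1-HIT; vc=[4,8]
#11 0x21→b8/s0 VC-HIT; vc=[4,10]
#12 0x28→b10/s0 VC-HIT; vc=[4,8]
#13 0x12→b4/s0 VC-HIT; vc=[10,8]
#14 0x2a→b10/s0 VC-HIT; vc=[4,8]
#15 0x23→b8/s0 VC-HIT; vc=[4,10]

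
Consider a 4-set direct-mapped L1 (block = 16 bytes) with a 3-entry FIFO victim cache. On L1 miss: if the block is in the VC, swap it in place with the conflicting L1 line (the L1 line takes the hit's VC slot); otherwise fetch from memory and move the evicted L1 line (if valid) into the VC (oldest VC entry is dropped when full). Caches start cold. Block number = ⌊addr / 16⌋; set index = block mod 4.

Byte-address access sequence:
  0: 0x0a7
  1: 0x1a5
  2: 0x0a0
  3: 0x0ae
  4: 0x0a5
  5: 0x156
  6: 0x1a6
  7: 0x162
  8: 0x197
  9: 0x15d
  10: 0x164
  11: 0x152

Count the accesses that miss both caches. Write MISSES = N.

MISSES = 5

#0 0xa7→b10/s2 MISS; vc=[]
#1 0x1a5→b26/s2 MISS; vc=[10]
#2 0xa0→b10/s2 VC-HIT; vc=[26]
#3 0xae→b10/s2 L1-HIT; vc=[26]
#4 0xa5→b10/s2 L1-HIT; vc=[26]
#5 0x156→b21/s1 MISS; vc=[26]
#6 0x1a6→b26/s2 VC-HIT; vc=[10]
#7 0x162→b22/s2 MISS; vc=[10,26]
#8 0x197→b25/s1 MISS; vc=[10,26,21]
#9 0x15d→b21/s1 VC-HIT; vc=[10,26,25]
#10 0x164→b22/s2 L1-HIT; vc=[10,26,25]
#11 0x152→b21/s1 L1-HIT; vc=[10,26,25]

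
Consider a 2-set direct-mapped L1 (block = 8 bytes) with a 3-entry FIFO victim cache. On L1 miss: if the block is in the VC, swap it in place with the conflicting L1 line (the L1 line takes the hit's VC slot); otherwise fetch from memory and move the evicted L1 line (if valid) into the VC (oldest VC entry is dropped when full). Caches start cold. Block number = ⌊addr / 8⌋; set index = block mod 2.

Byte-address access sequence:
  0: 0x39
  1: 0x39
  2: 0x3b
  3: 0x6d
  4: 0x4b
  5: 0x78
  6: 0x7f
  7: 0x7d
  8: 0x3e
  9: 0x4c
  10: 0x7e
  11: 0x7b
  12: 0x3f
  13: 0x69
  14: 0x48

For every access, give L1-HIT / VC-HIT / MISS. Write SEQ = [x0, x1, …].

  [0] addr=0x39 blk=7 s=1: MISS | VC []
  [1] addr=0x39 blk=7 s=1: L1-HIT | VC []
  [2] addr=0x3b blk=7 s=1: L1-HIT | VC []
  [3] addr=0x6d blk=13 s=1: MISS | VC [7]
  [4] addr=0x4b blk=9 s=1: MISS | VC [7, 13]
  [5] addr=0x78 blk=15 s=1: MISS | VC [7, 13, 9]
  [6] addr=0x7f blk=15 s=1: L1-HIT | VC [7, 13, 9]
  [7] addr=0x7d blk=15 s=1: L1-HIT | VC [7, 13, 9]
  [8] addr=0x3e blk=7 s=1: VC-HIT | VC [15, 13, 9]
  [9] addr=0x4c blk=9 s=1: VC-HIT | VC [15, 13, 7]
  [10] addr=0x7e blk=15 s=1: VC-HIT | VC [9, 13, 7]
  [11] addr=0x7b blk=15 s=1: L1-HIT | VC [9, 13, 7]
  [12] addr=0x3f blk=7 s=1: VC-HIT | VC [9, 13, 15]
  [13] addr=0x69 blk=13 s=1: VC-HIT | VC [9, 7, 15]
  [14] addr=0x48 blk=9 s=1: VC-HIT | VC [13, 7, 15]

SEQ = [MISS, L1-HIT, L1-HIT, MISS, MISS, MISS, L1-HIT, L1-HIT, VC-HIT, VC-HIT, VC-HIT, L1-HIT, VC-HIT, VC-HIT, VC-HIT]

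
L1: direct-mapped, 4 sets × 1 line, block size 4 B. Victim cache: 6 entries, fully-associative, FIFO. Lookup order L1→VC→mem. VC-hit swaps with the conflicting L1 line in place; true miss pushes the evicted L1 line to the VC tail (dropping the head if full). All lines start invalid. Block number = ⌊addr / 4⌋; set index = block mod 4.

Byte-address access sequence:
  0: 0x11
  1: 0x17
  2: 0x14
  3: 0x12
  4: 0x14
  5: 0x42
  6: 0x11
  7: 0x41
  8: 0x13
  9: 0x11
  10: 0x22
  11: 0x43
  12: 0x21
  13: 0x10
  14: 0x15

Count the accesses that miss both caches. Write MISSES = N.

#0 0x11→b4/s0 MISS; vc=[]
#1 0x17→b5/s1 MISS; vc=[]
#2 0x14→b5/s1 L1-HIT; vc=[]
#3 0x12→b4/s0 L1-HIT; vc=[]
#4 0x14→b5/s1 L1-HIT; vc=[]
#5 0x42→b16/s0 MISS; vc=[4]
#6 0x11→b4/s0 VC-HIT; vc=[16]
#7 0x41→b16/s0 VC-HIT; vc=[4]
#8 0x13→b4/s0 VC-HIT; vc=[16]
#9 0x11→b4/s0 L1-HIT; vc=[16]
#10 0x22→b8/s0 MISS; vc=[16,4]
#11 0x43→b16/s0 VC-HIT; vc=[8,4]
#12 0x21→b8/s0 VC-HIT; vc=[16,4]
#13 0x10→b4/s0 VC-HIT; vc=[16,8]
#14 0x15→b5/s1 L1-HIT; vc=[16,8]

MISSES = 4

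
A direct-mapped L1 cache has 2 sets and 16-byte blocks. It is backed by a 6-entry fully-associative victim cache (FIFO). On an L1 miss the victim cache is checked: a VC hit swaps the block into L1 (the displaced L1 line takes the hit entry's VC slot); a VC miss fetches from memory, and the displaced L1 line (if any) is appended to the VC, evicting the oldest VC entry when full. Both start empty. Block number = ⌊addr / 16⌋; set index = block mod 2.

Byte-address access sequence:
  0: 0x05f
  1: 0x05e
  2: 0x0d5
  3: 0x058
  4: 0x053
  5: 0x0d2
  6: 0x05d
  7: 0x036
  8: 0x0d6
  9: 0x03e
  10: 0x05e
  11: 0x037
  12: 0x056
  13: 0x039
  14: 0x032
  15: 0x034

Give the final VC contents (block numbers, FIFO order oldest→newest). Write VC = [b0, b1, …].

#0 0x5f→b5/s1 MISS; vc=[]
#1 0x5e→b5/s1 L1-HIT; vc=[]
#2 0xd5→b13/s1 MISS; vc=[5]
#3 0x58→b5/s1 VC-HIT; vc=[13]
#4 0x53→b5/s1 L1-HIT; vc=[13]
#5 0xd2→b13/s1 VC-HIT; vc=[5]
#6 0x5d→b5/s1 VC-HIT; vc=[13]
#7 0x36→b3/s1 MISS; vc=[13,5]
#8 0xd6→b13/s1 VC-HIT; vc=[3,5]
#9 0x3e→b3/s1 VC-HIT; vc=[13,5]
#10 0x5e→b5/s1 VC-HIT; vc=[13,3]
#11 0x37→b3/s1 VC-HIT; vc=[13,5]
#12 0x56→b5/s1 VC-HIT; vc=[13,3]
#13 0x39→b3/s1 VC-HIT; vc=[13,5]
#14 0x32→b3/s1 L1-HIT; vc=[13,5]
#15 0x34→b3/s1 L1-HIT; vc=[13,5]

VC = [13, 5]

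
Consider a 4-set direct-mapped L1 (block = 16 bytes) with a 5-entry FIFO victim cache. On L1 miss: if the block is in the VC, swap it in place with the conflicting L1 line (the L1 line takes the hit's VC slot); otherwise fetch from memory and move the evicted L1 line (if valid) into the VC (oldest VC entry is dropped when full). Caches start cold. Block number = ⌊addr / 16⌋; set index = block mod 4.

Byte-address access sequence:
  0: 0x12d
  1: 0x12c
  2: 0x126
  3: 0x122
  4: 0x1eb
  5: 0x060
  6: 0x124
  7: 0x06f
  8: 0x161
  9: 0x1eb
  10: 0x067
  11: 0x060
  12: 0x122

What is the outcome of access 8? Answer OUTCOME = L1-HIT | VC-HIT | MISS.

0: 0x12d (blk 18, set 2) → MISS  vc=[]
1: 0x12c (blk 18, set 2) → L1-HIT  vc=[]
2: 0x126 (blk 18, set 2) → L1-HIT  vc=[]
3: 0x122 (blk 18, set 2) → L1-HIT  vc=[]
4: 0x1eb (blk 30, set 2) → MISS  vc=[18]
5: 0x60 (blk 6, set 2) → MISS  vc=[18, 30]
6: 0x124 (blk 18, set 2) → VC-HIT  vc=[6, 30]
7: 0x6f (blk 6, set 2) → VC-HIT  vc=[18, 30]
8: 0x161 (blk 22, set 2) → MISS  vc=[18, 30, 6]
9: 0x1eb (blk 30, set 2) → VC-HIT  vc=[18, 22, 6]
10: 0x67 (blk 6, set 2) → VC-HIT  vc=[18, 22, 30]
11: 0x60 (blk 6, set 2) → L1-HIT  vc=[18, 22, 30]
12: 0x122 (blk 18, set 2) → VC-HIT  vc=[6, 22, 30]

OUTCOME = MISS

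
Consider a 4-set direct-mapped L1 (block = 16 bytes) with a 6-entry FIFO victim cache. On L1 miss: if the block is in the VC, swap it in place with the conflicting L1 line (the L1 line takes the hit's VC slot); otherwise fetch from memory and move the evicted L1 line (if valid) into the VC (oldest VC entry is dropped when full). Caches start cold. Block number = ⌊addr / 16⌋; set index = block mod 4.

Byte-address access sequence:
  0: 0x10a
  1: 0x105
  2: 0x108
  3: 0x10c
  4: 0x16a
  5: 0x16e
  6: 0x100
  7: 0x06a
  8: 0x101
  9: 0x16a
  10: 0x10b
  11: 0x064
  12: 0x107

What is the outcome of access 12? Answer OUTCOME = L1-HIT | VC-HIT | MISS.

  [0] addr=0x10a blk=16 s=0: MISS | VC []
  [1] addr=0x105 blk=16 s=0: L1-HIT | VC []
  [2] addr=0x108 blk=16 s=0: L1-HIT | VC []
  [3] addr=0x10c blk=16 s=0: L1-HIT | VC []
  [4] addr=0x16a blk=22 s=2: MISS | VC []
  [5] addr=0x16e blk=22 s=2: L1-HIT | VC []
  [6] addr=0x100 blk=16 s=0: L1-HIT | VC []
  [7] addr=0x6a blk=6 s=2: MISS | VC [22]
  [8] addr=0x101 blk=16 s=0: L1-HIT | VC [22]
  [9] addr=0x16a blk=22 s=2: VC-HIT | VC [6]
  [10] addr=0x10b blk=16 s=0: L1-HIT | VC [6]
  [11] addr=0x64 blk=6 s=2: VC-HIT | VC [22]
  [12] addr=0x107 blk=16 s=0: L1-HIT | VC [22]

OUTCOME = L1-HIT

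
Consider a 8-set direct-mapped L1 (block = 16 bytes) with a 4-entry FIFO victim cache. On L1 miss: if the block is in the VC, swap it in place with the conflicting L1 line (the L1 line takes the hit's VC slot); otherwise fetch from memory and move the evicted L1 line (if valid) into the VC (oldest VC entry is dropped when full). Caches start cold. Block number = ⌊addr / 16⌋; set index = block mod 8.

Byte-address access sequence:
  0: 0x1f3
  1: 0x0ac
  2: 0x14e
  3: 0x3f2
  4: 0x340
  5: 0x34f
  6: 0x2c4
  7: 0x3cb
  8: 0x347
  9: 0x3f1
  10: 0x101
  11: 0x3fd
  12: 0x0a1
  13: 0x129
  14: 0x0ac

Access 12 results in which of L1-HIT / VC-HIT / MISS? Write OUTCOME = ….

  [0] addr=0x1f3 blk=31 s=7: MISS | VC []
  [1] addr=0xac blk=10 s=2: MISS | VC []
  [2] addr=0x14e blk=20 s=4: MISS | VC []
  [3] addr=0x3f2 blk=63 s=7: MISS | VC [31]
  [4] addr=0x340 blk=52 s=4: MISS | VC [31, 20]
  [5] addr=0x34f blk=52 s=4: L1-HIT | VC [31, 20]
  [6] addr=0x2c4 blk=44 s=4: MISS | VC [31, 20, 52]
  [7] addr=0x3cb blk=60 s=4: MISS | VC [31, 20, 52, 44]
  [8] addr=0x347 blk=52 s=4: VC-HIT | VC [31, 20, 60, 44]
  [9] addr=0x3f1 blk=63 s=7: L1-HIT | VC [31, 20, 60, 44]
  [10] addr=0x101 blk=16 s=0: MISS | VC [31, 20, 60, 44]
  [11] addr=0x3fd blk=63 s=7: L1-HIT | VC [31, 20, 60, 44]
  [12] addr=0xa1 blk=10 s=2: L1-HIT | VC [31, 20, 60, 44]
  [13] addr=0x129 blk=18 s=2: MISS | VC [20, 60, 44, 10]
  [14] addr=0xac blk=10 s=2: VC-HIT | VC [20, 60, 44, 18]

OUTCOME = L1-HIT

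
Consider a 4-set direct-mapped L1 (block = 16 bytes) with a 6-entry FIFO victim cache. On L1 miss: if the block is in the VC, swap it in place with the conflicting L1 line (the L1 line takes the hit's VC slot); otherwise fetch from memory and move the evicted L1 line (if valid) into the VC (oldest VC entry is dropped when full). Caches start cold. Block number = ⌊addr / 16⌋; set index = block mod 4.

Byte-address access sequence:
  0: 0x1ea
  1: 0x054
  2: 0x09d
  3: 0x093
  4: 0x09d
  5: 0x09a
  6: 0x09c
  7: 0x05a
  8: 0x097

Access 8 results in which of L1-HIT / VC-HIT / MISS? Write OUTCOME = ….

OUTCOME = VC-HIT

0: 0x1ea (blk 30, set 2) → MISS  vc=[]
1: 0x54 (blk 5, set 1) → MISS  vc=[]
2: 0x9d (blk 9, set 1) → MISS  vc=[5]
3: 0x93 (blk 9, set 1) → L1-HIT  vc=[5]
4: 0x9d (blk 9, set 1) → L1-HIT  vc=[5]
5: 0x9a (blk 9, set 1) → L1-HIT  vc=[5]
6: 0x9c (blk 9, set 1) → L1-HIT  vc=[5]
7: 0x5a (blk 5, set 1) → VC-HIT  vc=[9]
8: 0x97 (blk 9, set 1) → VC-HIT  vc=[5]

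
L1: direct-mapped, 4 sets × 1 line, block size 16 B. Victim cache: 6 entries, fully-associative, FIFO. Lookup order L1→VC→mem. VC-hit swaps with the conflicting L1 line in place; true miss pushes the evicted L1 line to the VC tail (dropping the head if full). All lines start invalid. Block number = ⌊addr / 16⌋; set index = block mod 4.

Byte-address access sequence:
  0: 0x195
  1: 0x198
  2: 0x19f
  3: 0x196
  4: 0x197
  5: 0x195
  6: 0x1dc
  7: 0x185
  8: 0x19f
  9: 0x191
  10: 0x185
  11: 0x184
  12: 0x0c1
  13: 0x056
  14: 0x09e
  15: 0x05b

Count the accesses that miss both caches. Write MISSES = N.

MISSES = 6

#0 0x195→b25/s1 MISS; vc=[]
#1 0x198→b25/s1 L1-HIT; vc=[]
#2 0x19f→b25/s1 L1-HIT; vc=[]
#3 0x196→b25/s1 L1-HIT; vc=[]
#4 0x197→b25/s1 L1-HIT; vc=[]
#5 0x195→b25/s1 L1-HIT; vc=[]
#6 0x1dc→b29/s1 MISS; vc=[25]
#7 0x185→b24/s0 MISS; vc=[25]
#8 0x19f→b25/s1 VC-HIT; vc=[29]
#9 0x191→b25/s1 L1-HIT; vc=[29]
#10 0x185→b24/s0 L1-HIT; vc=[29]
#11 0x184→b24/s0 L1-HIT; vc=[29]
#12 0xc1→b12/s0 MISS; vc=[29,24]
#13 0x56→b5/s1 MISS; vc=[29,24,25]
#14 0x9e→b9/s1 MISS; vc=[29,24,25,5]
#15 0x5b→b5/s1 VC-HIT; vc=[29,24,25,9]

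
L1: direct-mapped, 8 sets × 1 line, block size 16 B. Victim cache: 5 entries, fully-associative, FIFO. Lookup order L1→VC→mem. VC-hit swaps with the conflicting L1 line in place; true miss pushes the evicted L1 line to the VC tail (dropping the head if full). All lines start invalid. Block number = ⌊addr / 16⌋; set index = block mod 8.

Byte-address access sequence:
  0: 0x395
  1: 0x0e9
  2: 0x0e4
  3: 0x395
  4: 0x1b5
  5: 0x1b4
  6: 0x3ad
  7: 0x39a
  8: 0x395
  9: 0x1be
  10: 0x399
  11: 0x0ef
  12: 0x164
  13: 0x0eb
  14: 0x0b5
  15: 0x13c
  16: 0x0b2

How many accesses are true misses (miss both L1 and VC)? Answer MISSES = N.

0: 0x395 (blk 57, set 1) → MISS  vc=[]
1: 0xe9 (blk 14, set 6) → MISS  vc=[]
2: 0xe4 (blk 14, set 6) → L1-HIT  vc=[]
3: 0x395 (blk 57, set 1) → L1-HIT  vc=[]
4: 0x1b5 (blk 27, set 3) → MISS  vc=[]
5: 0x1b4 (blk 27, set 3) → L1-HIT  vc=[]
6: 0x3ad (blk 58, set 2) → MISS  vc=[]
7: 0x39a (blk 57, set 1) → L1-HIT  vc=[]
8: 0x395 (blk 57, set 1) → L1-HIT  vc=[]
9: 0x1be (blk 27, set 3) → L1-HIT  vc=[]
10: 0x399 (blk 57, set 1) → L1-HIT  vc=[]
11: 0xef (blk 14, set 6) → L1-HIT  vc=[]
12: 0x164 (blk 22, set 6) → MISS  vc=[14]
13: 0xeb (blk 14, set 6) → VC-HIT  vc=[22]
14: 0xb5 (blk 11, set 3) → MISS  vc=[22, 27]
15: 0x13c (blk 19, set 3) → MISS  vc=[22, 27, 11]
16: 0xb2 (blk 11, set 3) → VC-HIT  vc=[22, 27, 19]

MISSES = 7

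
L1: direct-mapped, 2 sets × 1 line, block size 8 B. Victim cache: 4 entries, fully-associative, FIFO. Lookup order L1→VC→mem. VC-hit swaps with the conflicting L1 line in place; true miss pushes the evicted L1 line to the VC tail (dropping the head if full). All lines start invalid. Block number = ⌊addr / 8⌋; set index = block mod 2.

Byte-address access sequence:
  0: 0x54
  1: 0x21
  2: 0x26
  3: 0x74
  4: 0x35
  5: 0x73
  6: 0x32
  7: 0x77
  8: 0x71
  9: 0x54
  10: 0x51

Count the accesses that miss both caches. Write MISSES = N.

0: 0x54 (blk 10, set 0) → MISS  vc=[]
1: 0x21 (blk 4, set 0) → MISS  vc=[10]
2: 0x26 (blk 4, set 0) → L1-HIT  vc=[10]
3: 0x74 (blk 14, set 0) → MISS  vc=[10, 4]
4: 0x35 (blk 6, set 0) → MISS  vc=[10, 4, 14]
5: 0x73 (blk 14, set 0) → VC-HIT  vc=[10, 4, 6]
6: 0x32 (blk 6, set 0) → VC-HIT  vc=[10, 4, 14]
7: 0x77 (blk 14, set 0) → VC-HIT  vc=[10, 4, 6]
8: 0x71 (blk 14, set 0) → L1-HIT  vc=[10, 4, 6]
9: 0x54 (blk 10, set 0) → VC-HIT  vc=[14, 4, 6]
10: 0x51 (blk 10, set 0) → L1-HIT  vc=[14, 4, 6]

MISSES = 4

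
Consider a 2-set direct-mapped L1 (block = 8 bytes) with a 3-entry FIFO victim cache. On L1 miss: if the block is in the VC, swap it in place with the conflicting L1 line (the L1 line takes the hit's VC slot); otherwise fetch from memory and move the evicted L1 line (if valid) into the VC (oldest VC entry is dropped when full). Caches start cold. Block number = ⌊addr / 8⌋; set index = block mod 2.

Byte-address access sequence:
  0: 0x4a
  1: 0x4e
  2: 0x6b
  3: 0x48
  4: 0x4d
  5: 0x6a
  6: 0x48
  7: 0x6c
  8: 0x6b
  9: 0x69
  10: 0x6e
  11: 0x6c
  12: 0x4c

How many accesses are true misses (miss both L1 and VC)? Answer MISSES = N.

#0 0x4a→b9/s1 MISS; vc=[]
#1 0x4e→b9/s1 L1-HIT; vc=[]
#2 0x6b→b13/s1 MISS; vc=[9]
#3 0x48→b9/s1 VC-HIT; vc=[13]
#4 0x4d→b9/s1 L1-HIT; vc=[13]
#5 0x6a→b13/s1 VC-HIT; vc=[9]
#6 0x48→b9/s1 VC-HIT; vc=[13]
#7 0x6c→b13/s1 VC-HIT; vc=[9]
#8 0x6b→b13/s1 L1-HIT; vc=[9]
#9 0x69→b13/s1 L1-HIT; vc=[9]
#10 0x6e→b13/s1 L1-HIT; vc=[9]
#11 0x6c→b13/s1 L1-HIT; vc=[9]
#12 0x4c→b9/s1 VC-HIT; vc=[13]

MISSES = 2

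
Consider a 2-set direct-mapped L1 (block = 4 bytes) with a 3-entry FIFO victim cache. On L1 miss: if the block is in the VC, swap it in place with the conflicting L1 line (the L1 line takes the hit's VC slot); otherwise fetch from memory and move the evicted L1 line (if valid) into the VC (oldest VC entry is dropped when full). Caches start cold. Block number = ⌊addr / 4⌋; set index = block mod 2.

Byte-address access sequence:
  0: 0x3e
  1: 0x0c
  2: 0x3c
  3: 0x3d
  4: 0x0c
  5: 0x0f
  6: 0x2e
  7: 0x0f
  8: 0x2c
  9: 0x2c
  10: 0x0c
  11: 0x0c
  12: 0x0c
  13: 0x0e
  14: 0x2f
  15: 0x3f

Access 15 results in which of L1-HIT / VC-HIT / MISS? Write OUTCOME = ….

OUTCOME = VC-HIT

#0 0x3e→b15/s1 MISS; vc=[]
#1 0xc→b3/s1 MISS; vc=[15]
#2 0x3c→b15/s1 VC-HIT; vc=[3]
#3 0x3d→b15/s1 L1-HIT; vc=[3]
#4 0xc→b3/s1 VC-HIT; vc=[15]
#5 0xf→b3/s1 L1-HIT; vc=[15]
#6 0x2e→b11/s1 MISS; vc=[15,3]
#7 0xf→b3/s1 VC-HIT; vc=[15,11]
#8 0x2c→b11/s1 VC-HIT; vc=[15,3]
#9 0x2c→b11/s1 L1-HIT; vc=[15,3]
#10 0xc→b3/s1 VC-HIT; vc=[15,11]
#11 0xc→b3/s1 L1-HIT; vc=[15,11]
#12 0xc→b3/s1 L1-HIT; vc=[15,11]
#13 0xe→b3/s1 L1-HIT; vc=[15,11]
#14 0x2f→b11/s1 VC-HIT; vc=[15,3]
#15 0x3f→b15/s1 VC-HIT; vc=[11,3]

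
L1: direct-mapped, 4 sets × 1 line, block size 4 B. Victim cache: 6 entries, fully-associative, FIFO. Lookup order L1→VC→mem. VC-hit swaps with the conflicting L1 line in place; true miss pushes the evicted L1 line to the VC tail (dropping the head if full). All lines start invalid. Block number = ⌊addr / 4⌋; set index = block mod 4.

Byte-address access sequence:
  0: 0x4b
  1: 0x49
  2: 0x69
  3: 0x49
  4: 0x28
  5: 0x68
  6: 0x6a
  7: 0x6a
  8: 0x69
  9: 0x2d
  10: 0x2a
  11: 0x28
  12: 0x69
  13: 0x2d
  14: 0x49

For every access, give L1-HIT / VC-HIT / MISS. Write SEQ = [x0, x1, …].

0: 0x4b (blk 18, set 2) → MISS  vc=[]
1: 0x49 (blk 18, set 2) → L1-HIT  vc=[]
2: 0x69 (blk 26, set 2) → MISS  vc=[18]
3: 0x49 (blk 18, set 2) → VC-HIT  vc=[26]
4: 0x28 (blk 10, set 2) → MISS  vc=[26, 18]
5: 0x68 (blk 26, set 2) → VC-HIT  vc=[10, 18]
6: 0x6a (blk 26, set 2) → L1-HIT  vc=[10, 18]
7: 0x6a (blk 26, set 2) → L1-HIT  vc=[10, 18]
8: 0x69 (blk 26, set 2) → L1-HIT  vc=[10, 18]
9: 0x2d (blk 11, set 3) → MISS  vc=[10, 18]
10: 0x2a (blk 10, set 2) → VC-HIT  vc=[26, 18]
11: 0x28 (blk 10, set 2) → L1-HIT  vc=[26, 18]
12: 0x69 (blk 26, set 2) → VC-HIT  vc=[10, 18]
13: 0x2d (blk 11, set 3) → L1-HIT  vc=[10, 18]
14: 0x49 (blk 18, set 2) → VC-HIT  vc=[10, 26]

SEQ = [MISS, L1-HIT, MISS, VC-HIT, MISS, VC-HIT, L1-HIT, L1-HIT, L1-HIT, MISS, VC-HIT, L1-HIT, VC-HIT, L1-HIT, VC-HIT]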